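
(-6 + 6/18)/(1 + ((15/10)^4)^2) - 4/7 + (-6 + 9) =18659/8421 = 2.22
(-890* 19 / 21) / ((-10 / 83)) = 140353/21 = 6683.48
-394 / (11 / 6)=-2364/11 = -214.91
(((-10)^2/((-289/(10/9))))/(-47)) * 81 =9000/13583 = 0.66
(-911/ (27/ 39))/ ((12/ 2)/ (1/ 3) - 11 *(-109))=-11843/10953 = -1.08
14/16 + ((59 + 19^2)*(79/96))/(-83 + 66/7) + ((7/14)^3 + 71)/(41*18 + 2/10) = -11333615/3041384 = -3.73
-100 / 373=-0.27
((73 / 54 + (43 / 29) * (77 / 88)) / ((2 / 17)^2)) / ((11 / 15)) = 23979775/91872 = 261.01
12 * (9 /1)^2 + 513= 1485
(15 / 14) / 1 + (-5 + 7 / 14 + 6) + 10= 88/7 = 12.57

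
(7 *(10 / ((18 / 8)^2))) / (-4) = -280/81 = -3.46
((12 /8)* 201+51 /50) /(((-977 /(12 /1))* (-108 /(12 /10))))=0.04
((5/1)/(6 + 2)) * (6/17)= 0.22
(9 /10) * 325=585/2 = 292.50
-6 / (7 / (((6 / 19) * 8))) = -288/133 = -2.17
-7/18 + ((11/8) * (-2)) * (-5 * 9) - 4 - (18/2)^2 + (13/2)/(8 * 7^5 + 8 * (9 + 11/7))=216767557/5650704 = 38.36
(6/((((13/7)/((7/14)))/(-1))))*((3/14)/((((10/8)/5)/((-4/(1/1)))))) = 72/13 = 5.54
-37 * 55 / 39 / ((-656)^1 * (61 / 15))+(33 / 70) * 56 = 68718331/2601040 = 26.42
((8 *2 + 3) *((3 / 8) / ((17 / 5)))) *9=2565/136 = 18.86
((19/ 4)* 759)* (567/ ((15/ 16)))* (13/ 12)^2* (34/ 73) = 870062193/730 = 1191866.02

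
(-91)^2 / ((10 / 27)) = 223587/10 = 22358.70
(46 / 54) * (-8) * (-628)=115552/27 = 4279.70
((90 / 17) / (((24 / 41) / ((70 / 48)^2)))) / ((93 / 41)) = 10296125/1214208 = 8.48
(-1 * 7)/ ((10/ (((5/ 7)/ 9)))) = -1/18 = -0.06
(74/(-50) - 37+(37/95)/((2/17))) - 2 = -37.17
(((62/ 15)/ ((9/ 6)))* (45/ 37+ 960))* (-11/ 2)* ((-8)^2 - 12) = -84085144/111 = -757523.82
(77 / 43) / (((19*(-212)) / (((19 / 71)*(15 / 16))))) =-1155/10355776 = 0.00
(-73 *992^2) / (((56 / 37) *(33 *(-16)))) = 20765288/231 = 89893.02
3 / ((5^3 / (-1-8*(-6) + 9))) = 168/125 = 1.34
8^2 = 64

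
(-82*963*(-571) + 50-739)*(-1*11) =-495977867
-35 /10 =-7/2 = -3.50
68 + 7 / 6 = 415/6 = 69.17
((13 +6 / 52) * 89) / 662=30349/17212 = 1.76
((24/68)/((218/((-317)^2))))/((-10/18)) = -2713203/9265 = -292.84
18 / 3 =6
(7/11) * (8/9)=56/99 = 0.57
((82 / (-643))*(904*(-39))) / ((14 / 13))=4174.95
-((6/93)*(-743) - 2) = 1548/31 = 49.94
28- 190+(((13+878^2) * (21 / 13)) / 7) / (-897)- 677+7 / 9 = -36261601/34983 = -1036.55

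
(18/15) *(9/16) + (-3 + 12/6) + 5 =187/40 = 4.68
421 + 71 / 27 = 11438/27 = 423.63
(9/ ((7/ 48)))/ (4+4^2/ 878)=5268/343 = 15.36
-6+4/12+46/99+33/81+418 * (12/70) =695036/10395 = 66.86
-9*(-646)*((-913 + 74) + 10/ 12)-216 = -4873317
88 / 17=5.18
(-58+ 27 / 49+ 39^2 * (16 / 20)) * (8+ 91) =28120059/245 = 114775.75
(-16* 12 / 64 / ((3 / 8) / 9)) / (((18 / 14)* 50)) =-28/25 = -1.12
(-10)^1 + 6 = -4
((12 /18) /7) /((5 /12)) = 8/35 = 0.23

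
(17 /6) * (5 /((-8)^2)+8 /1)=8789/384 = 22.89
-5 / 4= -1.25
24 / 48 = 1/2 = 0.50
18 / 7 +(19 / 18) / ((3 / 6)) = 295/63 = 4.68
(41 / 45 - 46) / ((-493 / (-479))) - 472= -11443211/22185 = -515.81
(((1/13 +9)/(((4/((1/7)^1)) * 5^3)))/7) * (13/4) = 59/49000 = 0.00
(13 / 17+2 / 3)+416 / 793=6085/3111 = 1.96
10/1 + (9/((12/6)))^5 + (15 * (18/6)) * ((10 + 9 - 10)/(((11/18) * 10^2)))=3276959/1760 = 1861.91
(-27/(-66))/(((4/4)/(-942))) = -4239/11 = -385.36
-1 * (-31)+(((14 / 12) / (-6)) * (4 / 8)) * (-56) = 36.44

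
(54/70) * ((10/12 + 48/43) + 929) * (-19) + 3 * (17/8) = -32841957/2408 = -13638.69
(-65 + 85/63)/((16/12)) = -2005/42 = -47.74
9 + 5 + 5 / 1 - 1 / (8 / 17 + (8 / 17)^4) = 741079/43400 = 17.08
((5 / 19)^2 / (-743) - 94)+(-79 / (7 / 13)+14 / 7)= -448200808/1877561 = -238.71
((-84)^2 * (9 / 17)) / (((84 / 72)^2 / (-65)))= -3032640/17 = -178390.59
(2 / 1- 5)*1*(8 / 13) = -24/13 = -1.85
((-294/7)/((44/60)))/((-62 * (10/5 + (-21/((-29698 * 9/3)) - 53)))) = -301770/16660501 = -0.02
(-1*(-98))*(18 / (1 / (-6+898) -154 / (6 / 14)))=-4720464/961573 = -4.91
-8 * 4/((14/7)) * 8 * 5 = -640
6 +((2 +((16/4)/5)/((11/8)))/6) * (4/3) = 3254/495 = 6.57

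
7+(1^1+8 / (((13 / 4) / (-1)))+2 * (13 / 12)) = 7.71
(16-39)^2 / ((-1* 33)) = -529/33 = -16.03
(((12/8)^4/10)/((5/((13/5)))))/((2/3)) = 3159/8000 = 0.39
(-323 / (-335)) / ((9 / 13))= 4199/3015 = 1.39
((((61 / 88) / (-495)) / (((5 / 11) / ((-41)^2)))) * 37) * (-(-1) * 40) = -7664.68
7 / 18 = 0.39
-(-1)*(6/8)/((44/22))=3/8 = 0.38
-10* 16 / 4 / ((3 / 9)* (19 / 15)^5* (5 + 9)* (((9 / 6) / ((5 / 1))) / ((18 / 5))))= -546750000/17332693 = -31.54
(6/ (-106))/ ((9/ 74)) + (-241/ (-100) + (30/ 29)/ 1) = 1373651/461100 = 2.98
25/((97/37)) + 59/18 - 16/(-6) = 27029/1746 = 15.48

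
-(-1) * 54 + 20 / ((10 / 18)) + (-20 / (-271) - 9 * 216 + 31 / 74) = -37170235/20054 = -1853.51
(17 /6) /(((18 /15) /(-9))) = -85/4 = -21.25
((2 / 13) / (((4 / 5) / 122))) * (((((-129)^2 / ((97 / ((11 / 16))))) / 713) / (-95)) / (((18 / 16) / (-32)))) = 19850864/17082767 = 1.16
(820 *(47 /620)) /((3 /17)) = 32759/93 = 352.25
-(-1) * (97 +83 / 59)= 5806/59 = 98.41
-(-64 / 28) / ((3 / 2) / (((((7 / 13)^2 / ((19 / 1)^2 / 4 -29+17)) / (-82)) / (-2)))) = 224/6506331 = 0.00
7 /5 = 1.40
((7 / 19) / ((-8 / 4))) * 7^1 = -49/38 = -1.29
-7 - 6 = -13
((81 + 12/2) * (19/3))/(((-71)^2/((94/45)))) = 51794/226845 = 0.23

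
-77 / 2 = -38.50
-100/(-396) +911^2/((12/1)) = 27387493/396 = 69160.34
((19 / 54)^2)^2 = 130321/8503056 = 0.02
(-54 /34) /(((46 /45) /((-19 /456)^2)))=-135/50048 = 0.00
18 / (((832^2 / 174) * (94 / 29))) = 22707/16267264 = 0.00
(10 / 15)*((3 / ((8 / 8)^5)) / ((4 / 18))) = 9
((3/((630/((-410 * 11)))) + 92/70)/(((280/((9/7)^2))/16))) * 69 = -7887942/60025 = -131.41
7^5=16807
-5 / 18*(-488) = 1220/9 = 135.56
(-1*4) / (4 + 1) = -4/5 = -0.80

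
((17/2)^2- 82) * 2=-39/2 = -19.50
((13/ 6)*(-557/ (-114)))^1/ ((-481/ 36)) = -0.79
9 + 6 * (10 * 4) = 249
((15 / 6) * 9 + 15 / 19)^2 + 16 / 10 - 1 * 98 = 3220117/7220 = 446.00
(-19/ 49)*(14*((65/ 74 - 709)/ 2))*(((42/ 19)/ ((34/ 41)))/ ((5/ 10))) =6445323/629 = 10246.94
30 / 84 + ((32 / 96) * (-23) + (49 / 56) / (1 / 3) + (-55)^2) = 507413/168 = 3020.32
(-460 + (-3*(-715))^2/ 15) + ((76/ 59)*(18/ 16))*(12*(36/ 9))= 18074329/59 = 306344.56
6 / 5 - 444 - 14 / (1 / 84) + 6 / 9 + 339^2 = 1699543/15 = 113302.87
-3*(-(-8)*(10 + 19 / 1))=-696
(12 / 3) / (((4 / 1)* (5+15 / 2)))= 2/25 = 0.08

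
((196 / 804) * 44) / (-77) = -28/201 = -0.14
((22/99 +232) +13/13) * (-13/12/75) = -27287/8100 = -3.37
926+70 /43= 39888/43 = 927.63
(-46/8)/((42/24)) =-3.29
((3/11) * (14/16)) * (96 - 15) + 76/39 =21.28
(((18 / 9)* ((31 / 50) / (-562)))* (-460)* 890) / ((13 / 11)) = 2792108/3653 = 764.33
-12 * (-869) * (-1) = -10428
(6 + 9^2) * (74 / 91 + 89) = 711051/91 = 7813.75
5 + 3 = 8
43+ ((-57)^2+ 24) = 3316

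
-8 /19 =-0.42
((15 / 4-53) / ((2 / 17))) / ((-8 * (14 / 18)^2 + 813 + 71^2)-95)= -271269/3728696 = -0.07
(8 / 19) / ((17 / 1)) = 8/323 = 0.02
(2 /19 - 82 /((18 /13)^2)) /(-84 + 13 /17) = 2232559/4355370 = 0.51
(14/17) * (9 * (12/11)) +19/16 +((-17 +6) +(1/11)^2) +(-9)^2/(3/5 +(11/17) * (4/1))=211270005/8919152 = 23.69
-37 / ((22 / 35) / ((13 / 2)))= -16835/44 = -382.61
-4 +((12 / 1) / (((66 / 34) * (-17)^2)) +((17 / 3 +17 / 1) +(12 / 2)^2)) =30680/561 = 54.69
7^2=49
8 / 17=0.47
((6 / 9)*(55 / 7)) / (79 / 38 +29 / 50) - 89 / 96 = 885151/848736 = 1.04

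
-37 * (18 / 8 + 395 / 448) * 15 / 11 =-778665/4928 = -158.01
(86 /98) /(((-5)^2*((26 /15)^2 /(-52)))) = -387/637 = -0.61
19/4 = 4.75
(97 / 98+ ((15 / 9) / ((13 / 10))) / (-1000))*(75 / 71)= 188905/180908 = 1.04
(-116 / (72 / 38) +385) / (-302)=-1457/1359 = -1.07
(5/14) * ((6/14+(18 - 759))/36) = -360/49 = -7.35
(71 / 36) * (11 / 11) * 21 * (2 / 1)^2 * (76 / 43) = 37772/129 = 292.81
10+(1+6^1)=17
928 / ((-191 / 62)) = -57536/191 = -301.24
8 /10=4/5 = 0.80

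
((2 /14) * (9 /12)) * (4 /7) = 3/49 = 0.06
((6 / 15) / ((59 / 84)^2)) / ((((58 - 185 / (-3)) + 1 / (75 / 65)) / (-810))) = -5.45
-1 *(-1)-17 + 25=9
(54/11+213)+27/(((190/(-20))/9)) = 40197/209 = 192.33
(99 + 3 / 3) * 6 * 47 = 28200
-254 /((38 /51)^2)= -330327/722 = -457.52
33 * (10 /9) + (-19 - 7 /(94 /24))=2239/141 = 15.88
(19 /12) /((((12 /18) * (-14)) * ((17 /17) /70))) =-95/8 = -11.88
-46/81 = -0.57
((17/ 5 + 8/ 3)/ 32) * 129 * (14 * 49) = 16776.99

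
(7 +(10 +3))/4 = 5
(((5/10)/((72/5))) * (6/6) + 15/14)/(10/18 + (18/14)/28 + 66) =1561/93988 = 0.02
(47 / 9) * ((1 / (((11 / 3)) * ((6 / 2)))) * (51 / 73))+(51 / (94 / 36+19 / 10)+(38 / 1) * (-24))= -440301772/489027 = -900.36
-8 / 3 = -2.67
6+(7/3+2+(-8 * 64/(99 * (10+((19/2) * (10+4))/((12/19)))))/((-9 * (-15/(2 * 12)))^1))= 40601831/3930795 = 10.33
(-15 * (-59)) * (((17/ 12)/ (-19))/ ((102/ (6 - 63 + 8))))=14455/456 = 31.70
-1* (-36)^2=-1296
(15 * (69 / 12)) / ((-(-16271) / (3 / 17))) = 1035/1106428 = 0.00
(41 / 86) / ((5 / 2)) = 0.19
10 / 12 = 5/6 = 0.83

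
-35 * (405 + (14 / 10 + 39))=-15589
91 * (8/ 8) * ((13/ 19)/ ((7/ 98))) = 16562/19 = 871.68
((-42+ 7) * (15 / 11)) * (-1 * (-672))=-352800/11 = -32072.73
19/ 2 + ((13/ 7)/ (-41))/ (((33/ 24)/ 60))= 47503/6314 = 7.52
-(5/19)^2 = -25/361 = -0.07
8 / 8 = 1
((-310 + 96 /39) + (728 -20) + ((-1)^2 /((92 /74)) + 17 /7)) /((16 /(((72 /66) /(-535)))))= -1013919/19707688 = -0.05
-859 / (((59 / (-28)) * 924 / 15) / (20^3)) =34360000/649 = 52942.99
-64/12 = -16/3 = -5.33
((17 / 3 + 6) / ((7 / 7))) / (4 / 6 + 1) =7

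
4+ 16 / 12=16/3 = 5.33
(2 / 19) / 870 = 1/8265 = 0.00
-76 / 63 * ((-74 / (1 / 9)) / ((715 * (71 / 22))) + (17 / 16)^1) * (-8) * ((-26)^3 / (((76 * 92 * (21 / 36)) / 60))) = -154514672/80017 = -1931.02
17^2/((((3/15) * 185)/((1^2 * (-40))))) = -11560/37 = -312.43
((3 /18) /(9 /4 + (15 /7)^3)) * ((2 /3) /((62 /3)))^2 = 686/47820321 = 0.00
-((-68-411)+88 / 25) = 11887/25 = 475.48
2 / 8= 1/4 = 0.25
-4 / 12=-1/3 = -0.33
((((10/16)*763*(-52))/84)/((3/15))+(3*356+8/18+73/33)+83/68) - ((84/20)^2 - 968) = 183849401/336600 = 546.20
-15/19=-0.79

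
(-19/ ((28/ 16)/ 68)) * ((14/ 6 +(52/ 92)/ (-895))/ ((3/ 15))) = -8611.00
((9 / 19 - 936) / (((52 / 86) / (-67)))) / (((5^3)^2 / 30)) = 6145173/30875 = 199.03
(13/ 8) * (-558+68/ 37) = -133757/148 = -903.76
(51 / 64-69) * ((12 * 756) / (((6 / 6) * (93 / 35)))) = -28874475/124 = -232858.67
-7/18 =-0.39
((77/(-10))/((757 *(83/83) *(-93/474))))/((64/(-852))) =-1295679/1877360 = -0.69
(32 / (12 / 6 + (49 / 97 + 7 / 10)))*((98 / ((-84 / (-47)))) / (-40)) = -127652/9327 = -13.69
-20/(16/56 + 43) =-140/303 = -0.46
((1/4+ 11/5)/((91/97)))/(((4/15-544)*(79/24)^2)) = -73332/165430187 = 0.00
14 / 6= 7/3 = 2.33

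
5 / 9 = 0.56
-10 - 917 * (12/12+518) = -475933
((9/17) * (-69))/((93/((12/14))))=-1242/3689 = -0.34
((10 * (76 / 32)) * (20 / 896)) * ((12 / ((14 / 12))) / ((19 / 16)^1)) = 225/49 = 4.59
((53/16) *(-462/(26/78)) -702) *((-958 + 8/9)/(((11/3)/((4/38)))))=60793305/418 = 145438.53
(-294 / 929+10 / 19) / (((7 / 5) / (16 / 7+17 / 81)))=26205800/70056819 = 0.37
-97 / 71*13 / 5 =-1261/355 = -3.55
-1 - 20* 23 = -461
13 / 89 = 0.15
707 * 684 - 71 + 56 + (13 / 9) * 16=4352365/9 = 483596.11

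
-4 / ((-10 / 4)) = 8/5 = 1.60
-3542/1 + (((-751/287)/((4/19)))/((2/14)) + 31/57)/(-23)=-760735919/215004 = -3538.24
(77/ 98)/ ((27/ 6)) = 11/63 = 0.17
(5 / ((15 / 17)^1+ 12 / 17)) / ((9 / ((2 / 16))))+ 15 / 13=30265/25272 = 1.20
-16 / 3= -5.33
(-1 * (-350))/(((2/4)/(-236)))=-165200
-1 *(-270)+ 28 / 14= 272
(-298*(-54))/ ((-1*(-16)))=4023/4 = 1005.75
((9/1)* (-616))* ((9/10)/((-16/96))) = 29937.60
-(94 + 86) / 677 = -180/677 = -0.27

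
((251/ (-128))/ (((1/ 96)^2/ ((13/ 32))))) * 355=-10425285/4 = -2606321.25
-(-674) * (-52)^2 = 1822496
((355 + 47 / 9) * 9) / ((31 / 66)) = 213972/31 = 6902.32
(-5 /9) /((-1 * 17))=5/153 = 0.03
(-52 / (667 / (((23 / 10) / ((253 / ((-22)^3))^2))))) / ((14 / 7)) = -12181312/76705 = -158.81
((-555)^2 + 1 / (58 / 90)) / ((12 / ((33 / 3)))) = 16376745/58 = 282357.67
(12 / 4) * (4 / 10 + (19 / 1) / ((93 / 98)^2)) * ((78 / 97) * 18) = 435089304/466085 = 933.50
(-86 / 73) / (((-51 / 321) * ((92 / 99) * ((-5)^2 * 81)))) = 50611/12844350 = 0.00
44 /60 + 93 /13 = 1538/195 = 7.89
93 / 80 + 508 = 40733/80 = 509.16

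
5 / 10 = 1/2 = 0.50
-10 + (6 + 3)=-1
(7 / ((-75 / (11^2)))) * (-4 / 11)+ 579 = 43733/75 = 583.11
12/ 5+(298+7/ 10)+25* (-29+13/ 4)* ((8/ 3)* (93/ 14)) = -777173/70 = -11102.47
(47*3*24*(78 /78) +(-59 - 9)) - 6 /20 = 33157/10 = 3315.70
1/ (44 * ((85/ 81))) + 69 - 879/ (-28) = 657213/6545 = 100.41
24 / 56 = 3/7 = 0.43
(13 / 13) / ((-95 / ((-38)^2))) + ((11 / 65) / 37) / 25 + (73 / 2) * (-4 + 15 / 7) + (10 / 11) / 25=-768047081/9259250 = -82.95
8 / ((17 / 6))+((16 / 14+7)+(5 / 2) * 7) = 6775/238 = 28.47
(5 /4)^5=3125/1024 = 3.05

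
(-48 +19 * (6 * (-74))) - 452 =-8936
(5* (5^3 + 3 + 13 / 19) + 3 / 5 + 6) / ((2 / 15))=92628/19 = 4875.16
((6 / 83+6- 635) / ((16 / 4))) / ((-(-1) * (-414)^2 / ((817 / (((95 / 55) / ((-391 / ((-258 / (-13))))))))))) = 126900631/14844384 = 8.55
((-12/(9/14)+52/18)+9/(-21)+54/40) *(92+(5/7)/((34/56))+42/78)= -387689209/278460 = -1392.26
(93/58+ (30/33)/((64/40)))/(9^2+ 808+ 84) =2771/1241548 = 0.00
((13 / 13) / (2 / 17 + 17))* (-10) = -170/291 = -0.58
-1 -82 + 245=162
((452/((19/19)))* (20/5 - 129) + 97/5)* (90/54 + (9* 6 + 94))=-8453263.13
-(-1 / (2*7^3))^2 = -1/470596 = 0.00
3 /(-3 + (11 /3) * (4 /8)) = -2.57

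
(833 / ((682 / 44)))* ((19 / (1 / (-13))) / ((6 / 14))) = -2880514/93 = -30973.27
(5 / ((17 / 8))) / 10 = 4/17 = 0.24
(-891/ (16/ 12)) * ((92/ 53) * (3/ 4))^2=-1132.62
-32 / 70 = -16/35 = -0.46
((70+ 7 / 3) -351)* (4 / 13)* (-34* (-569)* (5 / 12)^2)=-101082850/351 = -287985.33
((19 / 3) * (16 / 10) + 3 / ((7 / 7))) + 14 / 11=14.41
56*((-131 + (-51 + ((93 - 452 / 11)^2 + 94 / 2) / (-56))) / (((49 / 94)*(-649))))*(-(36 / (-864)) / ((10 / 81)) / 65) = 49648356/250114865 = 0.20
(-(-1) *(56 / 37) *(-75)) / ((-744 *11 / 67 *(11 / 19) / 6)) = 1336650/138787 = 9.63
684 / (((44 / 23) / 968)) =346104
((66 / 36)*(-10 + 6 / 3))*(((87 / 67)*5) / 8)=-1595/134 = -11.90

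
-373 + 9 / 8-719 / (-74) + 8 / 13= -1391219/3848 = -361.54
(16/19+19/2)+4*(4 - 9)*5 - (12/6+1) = -92.66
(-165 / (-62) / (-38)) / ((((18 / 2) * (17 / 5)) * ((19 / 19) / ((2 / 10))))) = -55/120156 = 0.00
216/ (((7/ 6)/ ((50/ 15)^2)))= 14400/7 = 2057.14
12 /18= 0.67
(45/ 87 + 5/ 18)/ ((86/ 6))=415/7482 = 0.06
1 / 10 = 0.10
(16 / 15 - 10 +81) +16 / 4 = 1141/15 = 76.07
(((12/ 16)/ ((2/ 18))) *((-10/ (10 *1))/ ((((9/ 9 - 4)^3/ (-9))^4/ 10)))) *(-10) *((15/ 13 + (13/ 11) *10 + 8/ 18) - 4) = 302975/3861 = 78.47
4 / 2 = 2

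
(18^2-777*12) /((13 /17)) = -153000/13 = -11769.23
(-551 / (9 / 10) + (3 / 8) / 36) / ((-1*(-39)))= -176317/11232 = -15.70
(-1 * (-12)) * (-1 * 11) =-132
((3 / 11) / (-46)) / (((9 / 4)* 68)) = -1/25806 = 0.00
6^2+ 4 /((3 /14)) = 164/3 = 54.67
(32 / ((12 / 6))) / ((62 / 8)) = 64/31 = 2.06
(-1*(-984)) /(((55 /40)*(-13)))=-7872/143 = -55.05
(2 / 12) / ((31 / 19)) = 19/186 = 0.10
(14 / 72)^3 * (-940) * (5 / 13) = -403025/151632 = -2.66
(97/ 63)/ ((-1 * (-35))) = 97/2205 = 0.04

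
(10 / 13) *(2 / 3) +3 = 137/39 = 3.51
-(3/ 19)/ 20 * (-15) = 9/76 = 0.12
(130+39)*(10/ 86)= 845/43 = 19.65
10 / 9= 1.11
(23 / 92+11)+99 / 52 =171/13 = 13.15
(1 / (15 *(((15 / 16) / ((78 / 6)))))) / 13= 16/225 = 0.07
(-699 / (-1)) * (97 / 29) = 67803/29 = 2338.03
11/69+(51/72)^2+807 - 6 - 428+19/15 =24835219/66240 = 374.93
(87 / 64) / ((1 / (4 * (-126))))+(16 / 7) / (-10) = -191899/280 = -685.35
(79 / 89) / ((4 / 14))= 553/178 = 3.11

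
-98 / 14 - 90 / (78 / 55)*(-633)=522134/13 = 40164.15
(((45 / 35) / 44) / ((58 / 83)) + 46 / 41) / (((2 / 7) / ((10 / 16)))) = 4261855/1674112 = 2.55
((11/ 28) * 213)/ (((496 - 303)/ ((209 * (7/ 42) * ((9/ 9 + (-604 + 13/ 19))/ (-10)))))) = 24578851/27020 = 909.65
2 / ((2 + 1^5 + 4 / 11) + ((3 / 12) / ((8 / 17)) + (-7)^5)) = -704/5914693 = 0.00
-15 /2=-7.50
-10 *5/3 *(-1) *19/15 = 190/9 = 21.11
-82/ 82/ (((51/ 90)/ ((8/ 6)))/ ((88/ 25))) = -704/85 = -8.28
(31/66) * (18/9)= 0.94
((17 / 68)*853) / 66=853/264 = 3.23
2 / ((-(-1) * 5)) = 2/5 = 0.40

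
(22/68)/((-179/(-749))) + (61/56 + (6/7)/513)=71238553/29139768 = 2.44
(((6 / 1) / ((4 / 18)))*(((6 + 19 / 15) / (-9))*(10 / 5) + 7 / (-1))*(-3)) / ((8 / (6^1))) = 10467/20 = 523.35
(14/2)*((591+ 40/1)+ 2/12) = 26509/6 = 4418.17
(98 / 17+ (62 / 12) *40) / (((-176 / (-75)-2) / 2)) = 270850/221 = 1225.57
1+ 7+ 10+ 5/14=257/14 = 18.36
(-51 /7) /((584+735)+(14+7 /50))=-50/9149 = -0.01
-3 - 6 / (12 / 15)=-21/2 = -10.50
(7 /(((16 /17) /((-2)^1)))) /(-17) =7/8 = 0.88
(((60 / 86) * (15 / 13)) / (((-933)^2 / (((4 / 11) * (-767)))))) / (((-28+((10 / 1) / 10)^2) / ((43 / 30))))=1180/86178411 = 0.00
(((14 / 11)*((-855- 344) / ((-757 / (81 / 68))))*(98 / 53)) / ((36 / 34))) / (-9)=-37387/80242 = -0.47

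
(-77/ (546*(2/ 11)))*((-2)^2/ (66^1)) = -11/234 = -0.05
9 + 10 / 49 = 451/49 = 9.20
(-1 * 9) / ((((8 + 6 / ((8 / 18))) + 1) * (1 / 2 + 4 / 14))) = -28/55 = -0.51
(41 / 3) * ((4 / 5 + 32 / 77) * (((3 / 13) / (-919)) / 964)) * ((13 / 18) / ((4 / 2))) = -533/341077660 = 0.00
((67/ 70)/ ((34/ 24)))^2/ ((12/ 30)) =80802/70805 = 1.14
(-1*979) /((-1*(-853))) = -979/853 = -1.15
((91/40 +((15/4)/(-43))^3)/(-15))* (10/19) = -57864221/725103840 = -0.08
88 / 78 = 1.13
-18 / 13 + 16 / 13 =-2/13 = -0.15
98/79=1.24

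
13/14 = 0.93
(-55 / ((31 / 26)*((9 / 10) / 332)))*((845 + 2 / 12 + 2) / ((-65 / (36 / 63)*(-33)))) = -67502240/17577 = -3840.37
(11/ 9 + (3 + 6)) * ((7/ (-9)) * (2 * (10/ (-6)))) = 6440/243 = 26.50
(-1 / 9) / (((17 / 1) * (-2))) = 1/306 = 0.00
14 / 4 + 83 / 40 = 223/40 = 5.58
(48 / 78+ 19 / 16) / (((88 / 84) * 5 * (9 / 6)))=525/2288 = 0.23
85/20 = 17/4 = 4.25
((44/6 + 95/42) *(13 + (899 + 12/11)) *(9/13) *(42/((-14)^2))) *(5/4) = 1624.70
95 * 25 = 2375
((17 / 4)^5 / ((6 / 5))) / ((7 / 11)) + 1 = 78135143/43008 = 1816.76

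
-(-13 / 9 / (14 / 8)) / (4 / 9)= 13/7 = 1.86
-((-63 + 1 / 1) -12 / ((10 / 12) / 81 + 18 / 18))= 36274/491 = 73.88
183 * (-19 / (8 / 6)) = -10431/4 = -2607.75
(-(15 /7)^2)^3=-11390625/117649 = -96.82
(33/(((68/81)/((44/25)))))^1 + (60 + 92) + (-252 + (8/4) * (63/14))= -9272/425 = -21.82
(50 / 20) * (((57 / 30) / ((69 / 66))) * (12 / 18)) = 209/69 = 3.03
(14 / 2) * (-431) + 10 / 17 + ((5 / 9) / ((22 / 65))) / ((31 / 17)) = -314656577/104346 = -3015.51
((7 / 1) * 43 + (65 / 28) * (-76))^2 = 760384/49 = 15518.04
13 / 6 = 2.17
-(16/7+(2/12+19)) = -901/42 = -21.45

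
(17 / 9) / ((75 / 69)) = 391/225 = 1.74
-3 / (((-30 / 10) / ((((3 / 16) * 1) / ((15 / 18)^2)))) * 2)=27/200 = 0.14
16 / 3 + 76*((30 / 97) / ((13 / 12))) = 102256/3783 = 27.03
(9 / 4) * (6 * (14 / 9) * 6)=126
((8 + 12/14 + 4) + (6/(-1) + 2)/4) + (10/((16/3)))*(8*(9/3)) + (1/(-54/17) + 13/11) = 240017/4158 = 57.72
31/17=1.82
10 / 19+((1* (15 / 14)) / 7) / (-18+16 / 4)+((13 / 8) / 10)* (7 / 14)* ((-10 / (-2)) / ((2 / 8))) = 111591/52136 = 2.14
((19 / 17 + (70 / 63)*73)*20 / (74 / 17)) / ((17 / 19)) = 422.26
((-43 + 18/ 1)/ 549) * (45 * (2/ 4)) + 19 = 2193/122 = 17.98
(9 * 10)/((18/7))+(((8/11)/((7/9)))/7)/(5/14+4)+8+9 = 244388/4697 = 52.03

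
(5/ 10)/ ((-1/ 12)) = -6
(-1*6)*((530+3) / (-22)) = 1599/11 = 145.36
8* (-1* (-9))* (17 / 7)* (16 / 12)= 1632/7 = 233.14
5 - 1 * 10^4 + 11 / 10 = -99939/10 = -9993.90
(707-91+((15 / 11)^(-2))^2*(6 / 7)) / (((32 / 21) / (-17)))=-618751397/90000 = -6875.02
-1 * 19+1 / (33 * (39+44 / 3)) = -33648/1771 = -19.00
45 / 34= 1.32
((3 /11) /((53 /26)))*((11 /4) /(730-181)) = 13/19398 = 0.00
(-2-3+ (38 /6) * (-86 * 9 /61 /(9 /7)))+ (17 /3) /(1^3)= -3772/61 = -61.84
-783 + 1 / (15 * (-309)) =-3629206/4635 = -783.00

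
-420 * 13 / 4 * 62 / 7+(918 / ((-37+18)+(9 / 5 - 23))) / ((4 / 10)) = -813855/67 = -12147.09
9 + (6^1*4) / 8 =12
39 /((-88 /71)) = -2769/88 = -31.47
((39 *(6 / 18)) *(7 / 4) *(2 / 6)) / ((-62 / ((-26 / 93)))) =1183/34596 = 0.03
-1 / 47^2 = -1/2209 = 0.00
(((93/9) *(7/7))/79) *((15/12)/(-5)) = -31/948 = -0.03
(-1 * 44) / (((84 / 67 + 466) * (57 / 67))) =-8978/81111 = -0.11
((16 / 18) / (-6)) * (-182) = 728/27 = 26.96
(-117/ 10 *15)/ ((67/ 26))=-4563/67 = -68.10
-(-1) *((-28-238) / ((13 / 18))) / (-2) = 2394/13 = 184.15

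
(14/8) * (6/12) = 7/8 = 0.88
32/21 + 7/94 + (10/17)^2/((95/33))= 18626945/10839234 = 1.72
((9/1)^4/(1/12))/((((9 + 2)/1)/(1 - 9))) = -629856/11 = -57259.64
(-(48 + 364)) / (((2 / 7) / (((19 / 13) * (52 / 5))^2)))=-8328992/25 = -333159.68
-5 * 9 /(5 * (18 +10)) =-9/28 = -0.32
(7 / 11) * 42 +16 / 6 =970/33 = 29.39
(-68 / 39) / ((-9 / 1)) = 68/351 = 0.19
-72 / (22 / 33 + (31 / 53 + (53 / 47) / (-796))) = -428292576/7436561 = -57.59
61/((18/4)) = 122/9 = 13.56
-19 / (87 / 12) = -76/29 = -2.62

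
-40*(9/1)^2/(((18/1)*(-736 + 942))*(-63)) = 10/721 = 0.01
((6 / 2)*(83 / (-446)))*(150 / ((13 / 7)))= -130725/2899 = -45.09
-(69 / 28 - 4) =43/28 = 1.54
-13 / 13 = -1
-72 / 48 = -3/2 = -1.50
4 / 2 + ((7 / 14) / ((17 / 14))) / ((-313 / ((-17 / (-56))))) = 5007/2504 = 2.00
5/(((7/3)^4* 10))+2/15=10819/72030 = 0.15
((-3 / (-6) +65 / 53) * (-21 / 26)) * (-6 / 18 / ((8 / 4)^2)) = 1281/11024 = 0.12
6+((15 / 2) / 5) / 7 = 87/14 = 6.21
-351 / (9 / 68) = -2652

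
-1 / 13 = -0.08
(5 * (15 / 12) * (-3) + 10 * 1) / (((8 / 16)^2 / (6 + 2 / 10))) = -217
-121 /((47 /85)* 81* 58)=-10285/220806 = -0.05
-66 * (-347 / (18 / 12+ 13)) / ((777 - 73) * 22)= 0.10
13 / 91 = 1/7 = 0.14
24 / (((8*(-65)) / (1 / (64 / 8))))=-3/520 = -0.01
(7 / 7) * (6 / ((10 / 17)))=51/5 = 10.20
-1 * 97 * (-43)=4171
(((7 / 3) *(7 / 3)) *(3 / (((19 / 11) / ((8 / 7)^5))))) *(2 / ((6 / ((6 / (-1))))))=-720896/19551 = -36.87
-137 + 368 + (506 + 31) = 768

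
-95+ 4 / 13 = -1231/13 = -94.69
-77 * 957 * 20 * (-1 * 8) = 11790240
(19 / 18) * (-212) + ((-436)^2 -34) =1708544/9 = 189838.22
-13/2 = -6.50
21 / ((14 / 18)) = 27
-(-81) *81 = 6561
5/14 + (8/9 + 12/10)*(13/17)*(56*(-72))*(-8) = 61315497/1190 = 51525.63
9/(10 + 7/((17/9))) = 153/233 = 0.66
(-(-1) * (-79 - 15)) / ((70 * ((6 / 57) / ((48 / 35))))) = -21432/1225 = -17.50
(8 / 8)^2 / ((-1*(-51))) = 1/51 = 0.02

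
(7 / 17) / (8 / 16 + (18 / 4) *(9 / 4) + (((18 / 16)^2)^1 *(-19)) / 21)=3136/72199 = 0.04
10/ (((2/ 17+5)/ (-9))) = -510/29 = -17.59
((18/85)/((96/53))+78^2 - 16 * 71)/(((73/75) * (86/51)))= 302824755/100448 = 3014.74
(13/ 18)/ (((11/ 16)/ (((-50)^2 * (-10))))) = -2600000/99 = -26262.63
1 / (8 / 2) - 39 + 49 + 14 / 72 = 94/9 = 10.44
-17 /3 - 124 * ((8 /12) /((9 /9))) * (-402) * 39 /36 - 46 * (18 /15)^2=2694707/75 = 35929.43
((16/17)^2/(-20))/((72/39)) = -104/4335 = -0.02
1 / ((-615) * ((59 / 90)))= -6/2419 = 0.00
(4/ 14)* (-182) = -52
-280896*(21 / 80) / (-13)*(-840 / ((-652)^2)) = -3871098/345397 = -11.21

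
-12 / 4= -3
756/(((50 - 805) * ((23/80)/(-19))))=229824/3473 = 66.17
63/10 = 6.30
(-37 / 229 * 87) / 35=-3219/8015 = -0.40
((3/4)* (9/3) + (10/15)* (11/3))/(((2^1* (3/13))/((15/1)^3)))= 274625/8 = 34328.12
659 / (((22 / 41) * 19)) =27019/418 = 64.64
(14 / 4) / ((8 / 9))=63/16 = 3.94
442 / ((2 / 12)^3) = 95472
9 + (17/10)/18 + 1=1817/180 = 10.09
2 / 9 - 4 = -34/9 = -3.78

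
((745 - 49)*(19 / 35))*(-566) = -7484784/35 = -213850.97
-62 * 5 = -310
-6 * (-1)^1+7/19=121/19 = 6.37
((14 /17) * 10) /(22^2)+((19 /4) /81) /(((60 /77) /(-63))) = -20990137/4443120 = -4.72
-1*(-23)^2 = -529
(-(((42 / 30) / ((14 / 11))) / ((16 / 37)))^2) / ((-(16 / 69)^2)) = 788654889/6553600 = 120.34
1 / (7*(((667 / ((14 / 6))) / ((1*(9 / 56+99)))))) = 1851/37352 = 0.05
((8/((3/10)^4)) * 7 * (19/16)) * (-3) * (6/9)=-1330000/81 = -16419.75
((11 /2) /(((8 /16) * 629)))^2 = 121/395641 = 0.00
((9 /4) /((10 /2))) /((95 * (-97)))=-9/184300 = 0.00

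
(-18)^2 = 324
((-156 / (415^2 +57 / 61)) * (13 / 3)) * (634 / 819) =-1005524/330932133 = 0.00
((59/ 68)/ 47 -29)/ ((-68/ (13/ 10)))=0.55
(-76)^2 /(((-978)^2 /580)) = 837520/239121 = 3.50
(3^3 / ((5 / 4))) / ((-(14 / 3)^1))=-162/35 = -4.63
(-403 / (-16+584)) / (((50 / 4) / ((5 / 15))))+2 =42197/21300 = 1.98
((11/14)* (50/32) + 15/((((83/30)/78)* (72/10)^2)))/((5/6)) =104695/9296 = 11.26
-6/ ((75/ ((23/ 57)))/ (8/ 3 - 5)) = 322/4275 = 0.08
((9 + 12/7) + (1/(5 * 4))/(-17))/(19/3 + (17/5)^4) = 9559875/124920488 = 0.08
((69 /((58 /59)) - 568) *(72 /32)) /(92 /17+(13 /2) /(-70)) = -210.58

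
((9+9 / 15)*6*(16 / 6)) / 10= 384/25 = 15.36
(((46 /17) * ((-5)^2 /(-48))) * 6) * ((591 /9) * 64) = -1812400/51 = -35537.25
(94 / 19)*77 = 7238/19 = 380.95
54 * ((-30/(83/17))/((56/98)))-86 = -55333/83 = -666.66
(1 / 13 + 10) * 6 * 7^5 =13210302/13 = 1016177.08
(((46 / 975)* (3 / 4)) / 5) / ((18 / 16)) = 92/14625 = 0.01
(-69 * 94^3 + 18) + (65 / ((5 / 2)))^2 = -57309602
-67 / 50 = -1.34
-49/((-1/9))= 441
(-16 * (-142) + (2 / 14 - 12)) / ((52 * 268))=1217/7504 = 0.16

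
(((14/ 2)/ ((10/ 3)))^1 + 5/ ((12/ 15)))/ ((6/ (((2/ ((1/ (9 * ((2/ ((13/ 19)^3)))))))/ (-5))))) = -31.28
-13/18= -0.72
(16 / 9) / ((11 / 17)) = 272/99 = 2.75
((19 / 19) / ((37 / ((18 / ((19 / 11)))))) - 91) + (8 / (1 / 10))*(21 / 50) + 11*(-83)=-3409966/3515 = -970.12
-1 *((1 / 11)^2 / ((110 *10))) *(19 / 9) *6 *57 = -0.01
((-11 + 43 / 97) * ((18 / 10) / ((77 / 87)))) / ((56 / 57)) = -5712768/261415 = -21.85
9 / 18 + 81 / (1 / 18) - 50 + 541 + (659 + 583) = 3191.50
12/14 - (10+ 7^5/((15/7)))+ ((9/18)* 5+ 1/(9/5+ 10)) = -97259329/12390 = -7849.82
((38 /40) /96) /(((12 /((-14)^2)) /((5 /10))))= 931/11520 = 0.08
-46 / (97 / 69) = -3174/97 = -32.72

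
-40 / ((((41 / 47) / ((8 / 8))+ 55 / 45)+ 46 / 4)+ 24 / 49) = -1658160/583853 = -2.84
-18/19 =-0.95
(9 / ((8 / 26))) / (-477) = -13/212 = -0.06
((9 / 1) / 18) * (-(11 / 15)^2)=-121/450 = -0.27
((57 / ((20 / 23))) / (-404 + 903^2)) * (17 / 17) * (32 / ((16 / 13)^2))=507/298400 = 0.00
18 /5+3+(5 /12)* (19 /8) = 3643/480 = 7.59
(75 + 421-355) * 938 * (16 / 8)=264516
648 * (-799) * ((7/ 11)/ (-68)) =53298/11 = 4845.27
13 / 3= 4.33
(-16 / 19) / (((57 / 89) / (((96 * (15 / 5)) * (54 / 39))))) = -2460672/4693 = -524.33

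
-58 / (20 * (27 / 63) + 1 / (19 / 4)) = -3857/584 = -6.60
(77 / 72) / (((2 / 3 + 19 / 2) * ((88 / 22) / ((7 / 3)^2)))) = 0.14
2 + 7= 9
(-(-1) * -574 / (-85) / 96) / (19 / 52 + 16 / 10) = 533/14892 = 0.04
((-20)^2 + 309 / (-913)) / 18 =364891/16434 = 22.20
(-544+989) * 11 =4895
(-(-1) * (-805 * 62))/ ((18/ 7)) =-174685/9 = -19409.44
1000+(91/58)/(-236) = 13687909/13688 = 999.99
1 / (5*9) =1/45 = 0.02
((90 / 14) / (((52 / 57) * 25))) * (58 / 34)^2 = 431433/525980 = 0.82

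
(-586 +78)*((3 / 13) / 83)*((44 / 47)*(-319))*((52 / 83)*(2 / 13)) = 40.66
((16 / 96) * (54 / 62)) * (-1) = -9/62 = -0.15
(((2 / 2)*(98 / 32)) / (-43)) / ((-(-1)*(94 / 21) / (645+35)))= -87465/8084 = -10.82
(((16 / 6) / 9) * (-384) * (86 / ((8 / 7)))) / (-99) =86.48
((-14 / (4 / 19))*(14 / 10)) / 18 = -931/180 = -5.17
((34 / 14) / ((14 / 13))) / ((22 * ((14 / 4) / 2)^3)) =3536/184877 = 0.02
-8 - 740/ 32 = -249/8 = -31.12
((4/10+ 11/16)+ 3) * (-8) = -327/10 = -32.70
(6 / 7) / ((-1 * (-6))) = 1/7 = 0.14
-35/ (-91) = 0.38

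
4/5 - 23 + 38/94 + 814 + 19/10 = 373229/470 = 794.10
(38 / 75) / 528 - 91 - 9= -1979981/19800 = -100.00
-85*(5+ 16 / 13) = -6885/13 = -529.62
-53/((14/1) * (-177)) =0.02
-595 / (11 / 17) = -10115/11 = -919.55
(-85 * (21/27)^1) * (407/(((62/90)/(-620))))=24216500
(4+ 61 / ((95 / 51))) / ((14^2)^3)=3491/715305920 = 0.00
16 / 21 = 0.76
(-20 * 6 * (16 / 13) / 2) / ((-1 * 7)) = 960/91 = 10.55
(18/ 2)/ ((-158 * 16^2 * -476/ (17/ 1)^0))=9/19253248 = 0.00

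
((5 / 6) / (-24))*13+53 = 7567/144 = 52.55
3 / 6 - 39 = -77/2 = -38.50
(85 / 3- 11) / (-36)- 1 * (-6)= 149/27 = 5.52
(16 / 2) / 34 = 4/17 = 0.24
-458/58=-7.90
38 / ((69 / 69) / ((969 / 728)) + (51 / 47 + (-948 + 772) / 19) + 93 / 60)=-6.47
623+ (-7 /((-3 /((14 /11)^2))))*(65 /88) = 4997573/7986 = 625.79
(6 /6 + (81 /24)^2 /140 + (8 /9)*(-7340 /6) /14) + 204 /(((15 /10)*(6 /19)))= 12236869/34560 = 354.08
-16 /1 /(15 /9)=-48/5 = -9.60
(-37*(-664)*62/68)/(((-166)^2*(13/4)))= 4588/18343 = 0.25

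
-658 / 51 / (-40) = 0.32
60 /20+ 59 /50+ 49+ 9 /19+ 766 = 778671/950 = 819.65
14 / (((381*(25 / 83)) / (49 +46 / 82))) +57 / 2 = 212459/6150 = 34.55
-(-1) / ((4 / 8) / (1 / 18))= 1/9 = 0.11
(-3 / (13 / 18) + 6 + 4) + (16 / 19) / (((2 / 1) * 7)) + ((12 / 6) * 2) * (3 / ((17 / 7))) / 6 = 197810/29393 = 6.73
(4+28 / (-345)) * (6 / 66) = 1352/3795 = 0.36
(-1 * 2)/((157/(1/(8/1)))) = -1/628 = 0.00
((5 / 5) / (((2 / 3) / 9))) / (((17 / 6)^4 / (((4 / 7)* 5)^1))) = 349920/584647 = 0.60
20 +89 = 109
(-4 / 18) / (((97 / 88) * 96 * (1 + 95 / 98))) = -539/505467 = 0.00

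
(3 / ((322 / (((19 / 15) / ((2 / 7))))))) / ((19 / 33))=33/460 = 0.07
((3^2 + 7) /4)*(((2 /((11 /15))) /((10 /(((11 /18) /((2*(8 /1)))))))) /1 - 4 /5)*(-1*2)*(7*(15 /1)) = 2653/4 = 663.25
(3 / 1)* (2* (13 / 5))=78/5 = 15.60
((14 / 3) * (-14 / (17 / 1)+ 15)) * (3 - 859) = -56630.27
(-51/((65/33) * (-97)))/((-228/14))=-3927/239590 = -0.02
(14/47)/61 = 14/2867 = 0.00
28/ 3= 9.33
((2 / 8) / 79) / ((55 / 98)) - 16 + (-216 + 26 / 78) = -6039403/26070 = -231.66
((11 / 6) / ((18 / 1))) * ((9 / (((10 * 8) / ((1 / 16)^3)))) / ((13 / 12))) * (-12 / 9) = -11/3194880 = 0.00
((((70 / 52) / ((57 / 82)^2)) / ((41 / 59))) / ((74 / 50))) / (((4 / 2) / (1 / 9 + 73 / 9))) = 4233250/380133 = 11.14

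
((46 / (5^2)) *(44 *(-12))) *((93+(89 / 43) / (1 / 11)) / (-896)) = 1889151/15050 = 125.52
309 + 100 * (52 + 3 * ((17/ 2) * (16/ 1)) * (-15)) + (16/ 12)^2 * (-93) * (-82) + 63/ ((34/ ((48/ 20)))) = -151196951/255 = -592929.22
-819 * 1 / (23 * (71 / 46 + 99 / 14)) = -5733/1387 = -4.13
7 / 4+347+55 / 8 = 2845/8 = 355.62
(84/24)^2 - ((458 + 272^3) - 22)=-20124071.75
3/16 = 0.19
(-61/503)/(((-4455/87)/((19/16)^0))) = 1769/746955 = 0.00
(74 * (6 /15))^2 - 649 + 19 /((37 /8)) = 213923/925 = 231.27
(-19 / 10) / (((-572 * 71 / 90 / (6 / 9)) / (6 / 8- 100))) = -22629/81224 = -0.28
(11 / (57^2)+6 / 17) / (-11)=-19681/607563 = -0.03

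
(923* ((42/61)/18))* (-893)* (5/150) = -5769673/5490 = -1050.94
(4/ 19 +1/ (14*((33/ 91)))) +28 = 35623/1254 = 28.41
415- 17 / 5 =2058/5 = 411.60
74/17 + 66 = 1196/17 = 70.35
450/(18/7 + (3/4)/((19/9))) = 26600/173 = 153.76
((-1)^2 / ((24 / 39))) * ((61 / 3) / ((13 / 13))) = 793/24 = 33.04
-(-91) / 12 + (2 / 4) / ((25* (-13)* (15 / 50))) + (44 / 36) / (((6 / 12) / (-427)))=-2424707/2340 = -1036.20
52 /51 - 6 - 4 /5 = -1474/255 = -5.78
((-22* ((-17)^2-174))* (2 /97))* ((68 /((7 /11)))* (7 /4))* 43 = -40687460/97 = -419458.35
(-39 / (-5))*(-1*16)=-124.80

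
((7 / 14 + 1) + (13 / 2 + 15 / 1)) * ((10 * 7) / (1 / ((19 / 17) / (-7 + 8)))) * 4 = 122360/17 = 7197.65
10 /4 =5/2 = 2.50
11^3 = 1331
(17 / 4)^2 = 289/16 = 18.06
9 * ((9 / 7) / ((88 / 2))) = 0.26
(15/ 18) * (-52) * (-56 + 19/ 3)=19370/9 = 2152.22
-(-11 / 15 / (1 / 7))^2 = -5929/225 = -26.35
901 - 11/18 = 16207/18 = 900.39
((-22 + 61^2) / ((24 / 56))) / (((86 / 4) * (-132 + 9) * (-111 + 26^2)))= -5754/996095 = -0.01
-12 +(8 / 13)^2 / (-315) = -638884/53235 = -12.00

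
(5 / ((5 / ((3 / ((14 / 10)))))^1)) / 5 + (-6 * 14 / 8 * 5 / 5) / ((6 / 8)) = -95/7 = -13.57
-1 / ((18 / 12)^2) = -4/9 = -0.44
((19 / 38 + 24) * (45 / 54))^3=14706125/1728 = 8510.49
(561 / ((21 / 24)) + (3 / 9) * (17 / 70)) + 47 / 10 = 67822/105 = 645.92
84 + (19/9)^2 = 7165/81 = 88.46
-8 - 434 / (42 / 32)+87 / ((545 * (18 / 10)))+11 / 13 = -478566/1417 = -337.73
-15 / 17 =-0.88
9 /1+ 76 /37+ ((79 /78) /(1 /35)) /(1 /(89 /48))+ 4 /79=840832951/10943712 = 76.83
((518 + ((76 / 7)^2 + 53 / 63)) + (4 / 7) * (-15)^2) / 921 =337493/406161 = 0.83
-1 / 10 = -0.10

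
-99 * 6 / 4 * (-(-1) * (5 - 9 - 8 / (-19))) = 10098/19 = 531.47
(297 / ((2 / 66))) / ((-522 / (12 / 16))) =-3267/232 = -14.08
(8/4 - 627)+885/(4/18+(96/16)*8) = -263285/434 = -606.65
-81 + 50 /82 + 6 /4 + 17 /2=-2886/41 = -70.39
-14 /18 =-7/9 = -0.78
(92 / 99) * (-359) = -33028/99 = -333.62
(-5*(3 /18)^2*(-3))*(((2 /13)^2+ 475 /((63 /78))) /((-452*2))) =-5218085/19249776 = -0.27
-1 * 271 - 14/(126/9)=-272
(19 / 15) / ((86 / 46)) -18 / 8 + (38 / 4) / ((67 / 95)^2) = 17.53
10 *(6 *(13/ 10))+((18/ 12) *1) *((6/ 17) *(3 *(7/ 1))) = 1515/17 = 89.12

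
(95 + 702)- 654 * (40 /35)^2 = -2803/49 = -57.20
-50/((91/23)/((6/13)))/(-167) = 6900/197561 = 0.03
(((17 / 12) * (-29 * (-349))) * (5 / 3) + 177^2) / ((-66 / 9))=-180739/24 = -7530.79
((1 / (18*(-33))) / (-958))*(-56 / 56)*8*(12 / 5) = -8/237105 = 0.00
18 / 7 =2.57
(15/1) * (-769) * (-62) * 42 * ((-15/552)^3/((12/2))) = -312886875/3114752 = -100.45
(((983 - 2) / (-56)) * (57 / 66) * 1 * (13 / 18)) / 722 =-1417/93632 = -0.02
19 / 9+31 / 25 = 754/225 = 3.35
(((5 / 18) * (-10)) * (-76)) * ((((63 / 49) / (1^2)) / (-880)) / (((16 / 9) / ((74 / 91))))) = -31635/224224 = -0.14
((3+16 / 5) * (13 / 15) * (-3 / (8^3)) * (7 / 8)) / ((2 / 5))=-2821/40960 = -0.07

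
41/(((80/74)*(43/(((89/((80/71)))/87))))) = 9585923/11971200 = 0.80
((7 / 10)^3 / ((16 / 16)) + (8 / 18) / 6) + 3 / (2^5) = 55169/108000 = 0.51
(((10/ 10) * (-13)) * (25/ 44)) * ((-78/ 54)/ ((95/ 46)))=19435/3762 = 5.17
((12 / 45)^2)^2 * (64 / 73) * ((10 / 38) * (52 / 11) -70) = -15695872/51492375 = -0.30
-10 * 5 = -50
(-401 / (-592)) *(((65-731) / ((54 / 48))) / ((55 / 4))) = -29.16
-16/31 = -0.52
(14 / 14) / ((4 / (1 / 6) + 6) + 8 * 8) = 1/94 = 0.01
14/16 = 7/8 = 0.88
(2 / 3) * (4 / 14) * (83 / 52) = 83/273 = 0.30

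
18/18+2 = 3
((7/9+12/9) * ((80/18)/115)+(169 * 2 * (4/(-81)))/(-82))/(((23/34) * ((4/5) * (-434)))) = -51425/42358617 = 0.00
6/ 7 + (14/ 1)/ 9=152/63 = 2.41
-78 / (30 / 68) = -176.80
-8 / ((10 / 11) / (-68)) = 2992/5 = 598.40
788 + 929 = 1717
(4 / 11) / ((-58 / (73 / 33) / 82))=-11972/10527 = -1.14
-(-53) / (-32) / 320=-53/10240 = -0.01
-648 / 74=-324/37 = -8.76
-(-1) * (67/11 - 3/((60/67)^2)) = 31021/13200 = 2.35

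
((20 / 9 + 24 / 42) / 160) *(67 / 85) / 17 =737/910350 = 0.00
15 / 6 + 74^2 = 10957/2 = 5478.50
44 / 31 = 1.42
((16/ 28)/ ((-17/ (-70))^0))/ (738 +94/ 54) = 108/139811 = 0.00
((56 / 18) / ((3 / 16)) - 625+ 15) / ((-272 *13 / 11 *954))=88121/45540144 = 0.00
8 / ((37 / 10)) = 80/37 = 2.16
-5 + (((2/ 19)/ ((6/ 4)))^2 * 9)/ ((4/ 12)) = -1757/361 = -4.87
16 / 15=1.07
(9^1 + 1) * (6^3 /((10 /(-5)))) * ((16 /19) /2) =-8640/19 = -454.74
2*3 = 6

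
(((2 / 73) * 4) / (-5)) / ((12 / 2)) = -4/1095 = 0.00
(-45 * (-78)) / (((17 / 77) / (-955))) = -258107850/17 = -15182814.71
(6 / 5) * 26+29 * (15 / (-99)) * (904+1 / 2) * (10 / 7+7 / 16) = -8271381/1120 = -7385.16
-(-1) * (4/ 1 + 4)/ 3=8/3 = 2.67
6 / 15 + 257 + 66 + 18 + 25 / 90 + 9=31561/90 = 350.68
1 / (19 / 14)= 14/19 = 0.74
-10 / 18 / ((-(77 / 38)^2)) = 7220/53361 = 0.14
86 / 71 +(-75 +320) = 17481/71 = 246.21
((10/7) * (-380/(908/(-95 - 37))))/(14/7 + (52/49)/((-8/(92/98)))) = 754600/17933 = 42.08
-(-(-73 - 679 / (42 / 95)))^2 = -93180409/36 = -2588344.69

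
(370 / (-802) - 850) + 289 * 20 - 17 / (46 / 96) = 45137919/9223 = 4894.06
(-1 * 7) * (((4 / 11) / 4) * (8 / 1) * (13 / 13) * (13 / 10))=-364/55 = -6.62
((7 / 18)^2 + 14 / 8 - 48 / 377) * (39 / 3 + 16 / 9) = 7204610/274833 = 26.21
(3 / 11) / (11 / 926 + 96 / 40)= 13890/122837 = 0.11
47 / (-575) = -47/575 = -0.08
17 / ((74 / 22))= 187/37 = 5.05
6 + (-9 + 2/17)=-49/17 = -2.88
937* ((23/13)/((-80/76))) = -409469/260 = -1574.88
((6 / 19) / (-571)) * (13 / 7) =-78/75943 = 0.00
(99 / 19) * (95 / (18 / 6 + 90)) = 165/31 = 5.32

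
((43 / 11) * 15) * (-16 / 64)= -645/44 = -14.66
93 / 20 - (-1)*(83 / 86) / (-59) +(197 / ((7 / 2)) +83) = 51117277/355180 = 143.92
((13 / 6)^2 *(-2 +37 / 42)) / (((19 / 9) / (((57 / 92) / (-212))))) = 7943/1092224 = 0.01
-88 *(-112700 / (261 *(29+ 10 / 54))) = 7438200/5713 = 1301.98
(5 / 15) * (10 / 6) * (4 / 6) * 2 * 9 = 20/3 = 6.67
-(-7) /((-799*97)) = -7/77503 = 0.00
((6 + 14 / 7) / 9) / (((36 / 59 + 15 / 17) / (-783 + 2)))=-6266744/13473 = -465.13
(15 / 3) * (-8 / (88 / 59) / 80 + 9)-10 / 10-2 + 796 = 147429/176 = 837.66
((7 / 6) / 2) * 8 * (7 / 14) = 7/3 = 2.33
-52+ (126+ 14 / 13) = 976/13 = 75.08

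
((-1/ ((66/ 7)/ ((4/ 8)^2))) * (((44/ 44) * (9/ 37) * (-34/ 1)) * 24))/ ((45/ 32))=7616/2035 = 3.74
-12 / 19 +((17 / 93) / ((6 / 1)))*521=161587/10602 = 15.24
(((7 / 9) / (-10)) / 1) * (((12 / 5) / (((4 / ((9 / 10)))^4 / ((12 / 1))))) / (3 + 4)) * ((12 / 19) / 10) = -19683/380000000 = 0.00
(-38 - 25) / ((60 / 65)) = -273/4 = -68.25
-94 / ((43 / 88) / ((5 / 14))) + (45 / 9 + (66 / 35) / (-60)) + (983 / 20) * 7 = 8437459/30100 = 280.31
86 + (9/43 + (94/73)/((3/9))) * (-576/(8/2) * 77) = -45067.84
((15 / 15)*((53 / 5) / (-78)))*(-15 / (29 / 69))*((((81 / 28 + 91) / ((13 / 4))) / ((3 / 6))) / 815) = 9614253/27960205 = 0.34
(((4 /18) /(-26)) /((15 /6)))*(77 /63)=-22/5265 = 0.00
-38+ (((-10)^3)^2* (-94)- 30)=-94000068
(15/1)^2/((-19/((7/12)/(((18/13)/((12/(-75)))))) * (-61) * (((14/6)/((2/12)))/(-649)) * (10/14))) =59059/69540 = 0.85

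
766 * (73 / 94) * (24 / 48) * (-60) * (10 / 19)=-8387700/893 = -9392.72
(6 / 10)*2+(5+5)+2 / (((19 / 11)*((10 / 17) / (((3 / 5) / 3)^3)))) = 11.22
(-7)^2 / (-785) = -49/785 = -0.06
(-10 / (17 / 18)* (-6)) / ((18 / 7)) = 420/17 = 24.71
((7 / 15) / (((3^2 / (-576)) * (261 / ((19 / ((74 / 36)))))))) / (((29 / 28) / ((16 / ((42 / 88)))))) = -47939584/1400265 = -34.24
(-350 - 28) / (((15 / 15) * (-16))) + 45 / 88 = 531/22 = 24.14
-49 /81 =-0.60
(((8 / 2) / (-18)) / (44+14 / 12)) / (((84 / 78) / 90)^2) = -456300/13279 = -34.36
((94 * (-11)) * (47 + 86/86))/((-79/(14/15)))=231616/395 = 586.37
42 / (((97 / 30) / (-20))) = -259.79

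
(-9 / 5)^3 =-729/125 = -5.83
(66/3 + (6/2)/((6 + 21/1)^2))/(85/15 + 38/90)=26735/7398 = 3.61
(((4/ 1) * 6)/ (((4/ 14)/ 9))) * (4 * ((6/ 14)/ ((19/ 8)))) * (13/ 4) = 33696/19 = 1773.47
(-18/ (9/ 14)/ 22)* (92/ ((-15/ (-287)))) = -369656/165 = -2240.34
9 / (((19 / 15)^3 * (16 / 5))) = 151875/109744 = 1.38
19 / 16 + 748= 11987/16 = 749.19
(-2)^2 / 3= 4/3 = 1.33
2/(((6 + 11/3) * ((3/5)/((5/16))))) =0.11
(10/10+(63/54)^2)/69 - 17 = -16.97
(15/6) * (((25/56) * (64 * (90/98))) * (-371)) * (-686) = 16695000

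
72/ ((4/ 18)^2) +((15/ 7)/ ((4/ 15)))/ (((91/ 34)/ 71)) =2129067/1274 = 1671.17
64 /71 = 0.90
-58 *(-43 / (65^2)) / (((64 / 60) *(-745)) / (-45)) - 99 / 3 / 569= -14081259/573119560 = -0.02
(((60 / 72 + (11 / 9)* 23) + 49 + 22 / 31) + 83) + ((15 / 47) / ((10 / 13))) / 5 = 10604293/65565 = 161.74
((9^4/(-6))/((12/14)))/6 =-1701/8 = -212.62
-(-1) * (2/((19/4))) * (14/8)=14/19 = 0.74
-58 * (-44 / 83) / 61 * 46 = 117392/5063 = 23.19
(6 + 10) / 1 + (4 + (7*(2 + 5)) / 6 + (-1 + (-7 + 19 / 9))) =401/18 = 22.28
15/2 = 7.50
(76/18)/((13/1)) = 0.32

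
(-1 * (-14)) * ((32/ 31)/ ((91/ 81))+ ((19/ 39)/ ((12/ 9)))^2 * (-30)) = -905487/20956 = -43.21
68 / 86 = 34/43 = 0.79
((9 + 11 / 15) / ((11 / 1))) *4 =584/165 = 3.54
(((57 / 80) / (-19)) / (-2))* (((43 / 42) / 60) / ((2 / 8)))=43/33600 = 0.00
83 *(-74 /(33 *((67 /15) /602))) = -25084.69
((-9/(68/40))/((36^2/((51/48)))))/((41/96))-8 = -3941/492 = -8.01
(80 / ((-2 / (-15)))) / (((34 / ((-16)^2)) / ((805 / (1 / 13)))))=803712000/17 = 47277176.47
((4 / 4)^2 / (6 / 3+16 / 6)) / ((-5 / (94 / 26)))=-0.15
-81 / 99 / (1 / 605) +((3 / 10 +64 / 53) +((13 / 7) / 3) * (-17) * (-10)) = -4321271/11130 = -388.25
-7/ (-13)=7/13 = 0.54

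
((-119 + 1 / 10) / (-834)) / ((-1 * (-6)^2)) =-1189/300240 = 0.00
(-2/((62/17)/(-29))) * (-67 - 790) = -422501/31 = -13629.06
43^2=1849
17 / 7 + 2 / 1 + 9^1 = 94/7 = 13.43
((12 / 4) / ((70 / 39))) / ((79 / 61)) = 7137/5530 = 1.29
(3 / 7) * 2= 6/7 = 0.86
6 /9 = 2/3 = 0.67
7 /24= 0.29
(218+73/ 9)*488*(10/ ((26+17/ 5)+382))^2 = 225700000/3461931 = 65.19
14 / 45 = 0.31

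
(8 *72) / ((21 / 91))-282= 2214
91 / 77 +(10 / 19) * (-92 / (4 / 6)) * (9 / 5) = -27077/209 = -129.56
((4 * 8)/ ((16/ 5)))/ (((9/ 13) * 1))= 130/9 = 14.44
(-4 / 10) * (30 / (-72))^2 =-5/72 = -0.07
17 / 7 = 2.43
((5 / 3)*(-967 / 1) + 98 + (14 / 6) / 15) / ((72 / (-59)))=1004593/810 = 1240.24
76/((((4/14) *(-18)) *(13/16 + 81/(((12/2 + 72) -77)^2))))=-304/1683 = -0.18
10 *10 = 100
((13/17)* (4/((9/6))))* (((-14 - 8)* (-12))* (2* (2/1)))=36608/17 = 2153.41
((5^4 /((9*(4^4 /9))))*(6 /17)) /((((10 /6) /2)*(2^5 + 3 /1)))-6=-45471/7616 = -5.97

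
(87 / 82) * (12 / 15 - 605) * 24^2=-75694176/205 = -369239.88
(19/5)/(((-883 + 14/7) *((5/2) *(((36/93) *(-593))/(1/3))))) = 589/235094850 = 0.00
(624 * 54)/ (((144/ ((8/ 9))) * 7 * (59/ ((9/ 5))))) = 0.91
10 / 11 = 0.91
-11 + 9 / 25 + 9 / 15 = -10.04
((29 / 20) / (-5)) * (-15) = 87/20 = 4.35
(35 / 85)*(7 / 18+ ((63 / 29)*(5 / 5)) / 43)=69041/381582 = 0.18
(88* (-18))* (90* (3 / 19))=-427680/19 = -22509.47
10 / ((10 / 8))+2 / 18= 73/9 = 8.11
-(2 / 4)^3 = -1/8 = -0.12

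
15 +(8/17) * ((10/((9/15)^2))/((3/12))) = 10295/153 = 67.29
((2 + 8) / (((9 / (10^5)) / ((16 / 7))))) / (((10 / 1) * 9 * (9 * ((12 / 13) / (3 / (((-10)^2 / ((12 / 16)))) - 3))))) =-5161000/5103 = -1011.37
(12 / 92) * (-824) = -2472/23 = -107.48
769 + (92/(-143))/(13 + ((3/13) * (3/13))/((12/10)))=37293339/48499 = 768.95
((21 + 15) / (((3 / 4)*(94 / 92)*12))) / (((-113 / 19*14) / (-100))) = 174800/37177 = 4.70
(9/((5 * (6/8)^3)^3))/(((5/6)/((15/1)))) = 524288/30375 = 17.26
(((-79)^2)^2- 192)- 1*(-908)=38950797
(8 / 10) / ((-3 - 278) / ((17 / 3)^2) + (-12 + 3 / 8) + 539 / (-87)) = -804576/26723255 = -0.03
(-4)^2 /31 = 0.52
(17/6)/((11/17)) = 289/66 = 4.38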